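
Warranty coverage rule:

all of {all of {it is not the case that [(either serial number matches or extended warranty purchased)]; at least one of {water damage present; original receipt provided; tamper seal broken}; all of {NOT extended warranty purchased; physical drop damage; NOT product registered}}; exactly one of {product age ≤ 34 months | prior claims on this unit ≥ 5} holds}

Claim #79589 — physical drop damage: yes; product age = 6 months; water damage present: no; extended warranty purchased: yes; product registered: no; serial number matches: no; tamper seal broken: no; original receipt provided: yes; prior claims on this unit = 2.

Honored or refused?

Atomic conditions:
  serial number matches: no → false
  extended warranty purchased: yes → true
  water damage present: no → false
  original receipt provided: yes → true
  tamper seal broken: no → false
  NOT extended warranty purchased: yes → false
  physical drop damage: yes → true
  NOT product registered: no → true
  product age ≤ 34 months: 6 ≤ 34 is true
  prior claims on this unit ≥ 5: 2 ≥ 5 is false
Combine:
[1.1.1] false OR true = true
[1.1] NOT true = false
[1.2] false OR true OR false = true
[1.3] false AND true AND true = false
[1] false AND true AND false = false
[2] exactly-one(true, false) = true
[root] false AND true = false
Overall: false → refused

Refused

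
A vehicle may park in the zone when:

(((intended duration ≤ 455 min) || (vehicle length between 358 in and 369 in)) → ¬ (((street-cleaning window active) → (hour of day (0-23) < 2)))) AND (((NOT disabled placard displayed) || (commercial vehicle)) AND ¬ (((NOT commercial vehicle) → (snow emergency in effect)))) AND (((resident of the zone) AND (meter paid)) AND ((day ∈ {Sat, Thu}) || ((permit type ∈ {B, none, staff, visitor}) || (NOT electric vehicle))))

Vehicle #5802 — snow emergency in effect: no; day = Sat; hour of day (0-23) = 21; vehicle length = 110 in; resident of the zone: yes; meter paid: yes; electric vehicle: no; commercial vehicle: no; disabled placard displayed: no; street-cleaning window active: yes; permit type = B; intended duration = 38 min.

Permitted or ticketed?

Permitted

Atomic conditions:
  intended duration ≤ 455 min: 38 ≤ 455 is true
  vehicle length between 358 in and 369 in: 110 in [358, 369] is false
  street-cleaning window active: yes → true
  hour of day (0-23) < 2: 21 < 2 is false
  NOT disabled placard displayed: no → true
  commercial vehicle: no → false
  NOT commercial vehicle: no → true
  snow emergency in effect: no → false
  resident of the zone: yes → true
  meter paid: yes → true
  day ∈ {Sat, Thu}: Sat is in the set → true
  permit type ∈ {B, none, staff, visitor}: B is in the set → true
  NOT electric vehicle: no → true
Combine:
[1.1] true OR false = true
[1.2.1] true → false = false
[1.2] NOT false = true
[1] true → true = true
[2.1] true OR false = true
[2.2.1] true → false = false
[2.2] NOT false = true
[2] true AND true = true
[3.1] true AND true = true
[3.2.2] true OR true = true
[3.2] true OR true = true
[3] true AND true = true
[root] true AND true AND true = true
Overall: true → permitted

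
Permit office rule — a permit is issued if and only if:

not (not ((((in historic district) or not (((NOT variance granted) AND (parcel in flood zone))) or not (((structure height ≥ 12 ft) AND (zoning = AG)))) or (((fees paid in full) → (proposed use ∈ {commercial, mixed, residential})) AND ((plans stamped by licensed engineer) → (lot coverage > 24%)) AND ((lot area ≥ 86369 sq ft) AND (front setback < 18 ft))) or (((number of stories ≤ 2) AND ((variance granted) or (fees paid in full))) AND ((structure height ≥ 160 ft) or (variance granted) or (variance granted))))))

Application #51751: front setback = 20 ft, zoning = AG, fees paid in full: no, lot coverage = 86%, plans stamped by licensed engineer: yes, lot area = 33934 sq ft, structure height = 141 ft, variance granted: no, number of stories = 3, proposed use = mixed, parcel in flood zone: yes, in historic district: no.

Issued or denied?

Denied

Atomic conditions:
  in historic district: no → false
  NOT variance granted: no → true
  parcel in flood zone: yes → true
  structure height ≥ 12 ft: 141 ≥ 12 is true
  zoning = AG: AG == AG is true
  fees paid in full: no → false
  proposed use ∈ {commercial, mixed, residential}: mixed is in the set → true
  plans stamped by licensed engineer: yes → true
  lot coverage > 24%: 86 > 24 is true
  lot area ≥ 86369 sq ft: 33934 ≥ 86369 is false
  front setback < 18 ft: 20 < 18 is false
  number of stories ≤ 2: 3 ≤ 2 is false
  variance granted: no → false
  structure height ≥ 160 ft: 141 ≥ 160 is false
Combine:
[1.1.1.2.1] true AND true = true
[1.1.1.2] NOT true = false
[1.1.1.3.1] true AND true = true
[1.1.1.3] NOT true = false
[1.1.1] false OR false OR false = false
[1.1.2.1] false → true (antecedent false ⇒ implication holds) = true
[1.1.2.2] true → true = true
[1.1.2.3] false AND false = false
[1.1.2] true AND true AND false = false
[1.1.3.1.2] false OR false = false
[1.1.3.1] false AND false = false
[1.1.3.2] false OR false OR false = false
[1.1.3] false AND false = false
[1.1] false OR false OR false = false
[1] NOT false = true
[root] NOT true = false
Overall: false → denied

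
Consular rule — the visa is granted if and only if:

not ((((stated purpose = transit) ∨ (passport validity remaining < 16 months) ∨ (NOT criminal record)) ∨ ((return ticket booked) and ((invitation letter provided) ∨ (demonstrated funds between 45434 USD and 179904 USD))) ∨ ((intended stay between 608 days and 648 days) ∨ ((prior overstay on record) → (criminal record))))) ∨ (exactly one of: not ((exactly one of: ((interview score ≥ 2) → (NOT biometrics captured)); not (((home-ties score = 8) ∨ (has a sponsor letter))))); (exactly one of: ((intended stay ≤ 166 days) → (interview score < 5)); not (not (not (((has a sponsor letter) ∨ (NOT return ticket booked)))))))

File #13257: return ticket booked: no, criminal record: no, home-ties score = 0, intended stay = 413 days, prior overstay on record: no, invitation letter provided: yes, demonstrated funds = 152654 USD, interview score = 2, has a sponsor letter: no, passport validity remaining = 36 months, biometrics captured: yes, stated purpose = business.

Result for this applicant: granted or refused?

Atomic conditions:
  stated purpose = transit: business == transit is false
  passport validity remaining < 16 months: 36 < 16 is false
  NOT criminal record: no → true
  return ticket booked: no → false
  invitation letter provided: yes → true
  demonstrated funds between 45434 USD and 179904 USD: 152654 in [45434, 179904] is true
  intended stay between 608 days and 648 days: 413 in [608, 648] is false
  prior overstay on record: no → false
  criminal record: no → false
  interview score ≥ 2: 2 ≥ 2 is true
  NOT biometrics captured: yes → false
  home-ties score = 8: 0 == 8 is false
  has a sponsor letter: no → false
  intended stay ≤ 166 days: 413 ≤ 166 is false
  interview score < 5: 2 < 5 is true
  NOT return ticket booked: no → true
Combine:
[1.1.1] false OR false OR true = true
[1.1.2.2] true OR true = true
[1.1.2] false AND true = false
[1.1.3.2] false → false (antecedent false ⇒ implication holds) = true
[1.1.3] false OR true = true
[1.1] true OR false OR true = true
[1] NOT true = false
[2.1.1.1] true → false = false
[2.1.1.2.1] false OR false = false
[2.1.1.2] NOT false = true
[2.1.1] exactly-one(false, true) = true
[2.1] NOT true = false
[2.2.1] false → true (antecedent false ⇒ implication holds) = true
[2.2.2.1.1.1] false OR true = true
[2.2.2.1.1] NOT true = false
[2.2.2.1] NOT false = true
[2.2.2] NOT true = false
[2.2] exactly-one(true, false) = true
[2] exactly-one(false, true) = true
[root] false OR true = true
Overall: true → granted

Granted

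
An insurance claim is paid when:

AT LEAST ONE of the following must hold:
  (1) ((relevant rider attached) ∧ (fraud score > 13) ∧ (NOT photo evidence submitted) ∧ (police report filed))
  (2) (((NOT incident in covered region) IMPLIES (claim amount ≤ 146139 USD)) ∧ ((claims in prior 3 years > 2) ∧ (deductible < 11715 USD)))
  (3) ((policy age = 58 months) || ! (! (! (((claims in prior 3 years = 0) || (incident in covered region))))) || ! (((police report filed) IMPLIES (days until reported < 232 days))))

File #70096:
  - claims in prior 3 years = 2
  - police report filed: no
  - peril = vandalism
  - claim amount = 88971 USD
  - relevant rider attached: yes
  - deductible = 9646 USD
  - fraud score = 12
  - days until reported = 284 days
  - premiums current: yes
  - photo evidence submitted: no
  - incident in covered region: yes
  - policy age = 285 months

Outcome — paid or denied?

Denied

Atomic conditions:
  relevant rider attached: yes → true
  fraud score > 13: 12 > 13 is false
  NOT photo evidence submitted: no → true
  police report filed: no → false
  NOT incident in covered region: yes → false
  claim amount ≤ 146139 USD: 88971 ≤ 146139 is true
  claims in prior 3 years > 2: 2 > 2 is false
  deductible < 11715 USD: 9646 < 11715 is true
  policy age = 58 months: 285 == 58 is false
  claims in prior 3 years = 0: 2 == 0 is false
  incident in covered region: yes → true
  days until reported < 232 days: 284 < 232 is false
Combine:
[1] true AND false AND true AND false = false
[2.1] false → true (antecedent false ⇒ implication holds) = true
[2.2] false AND true = false
[2] true AND false = false
[3.2.1.1.1] false OR true = true
[3.2.1.1] NOT true = false
[3.2.1] NOT false = true
[3.2] NOT true = false
[3.3.1] false → false (antecedent false ⇒ implication holds) = true
[3.3] NOT true = false
[3] false OR false OR false = false
[root] false OR false OR false = false
Overall: false → denied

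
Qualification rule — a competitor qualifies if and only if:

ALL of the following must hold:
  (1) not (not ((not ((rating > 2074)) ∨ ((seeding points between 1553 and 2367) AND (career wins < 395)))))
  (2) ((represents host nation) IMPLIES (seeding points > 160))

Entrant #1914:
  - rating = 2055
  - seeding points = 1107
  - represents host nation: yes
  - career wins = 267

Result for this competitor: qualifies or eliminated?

Atomic conditions:
  rating > 2074: 2055 > 2074 is false
  seeding points between 1553 and 2367: 1107 in [1553, 2367] is false
  career wins < 395: 267 < 395 is true
  represents host nation: yes → true
  seeding points > 160: 1107 > 160 is true
Combine:
[1.1.1.1] NOT false = true
[1.1.1.2] false AND true = false
[1.1.1] true OR false = true
[1.1] NOT true = false
[1] NOT false = true
[2] true → true = true
[root] true AND true = true
Overall: true → qualifies

Qualifies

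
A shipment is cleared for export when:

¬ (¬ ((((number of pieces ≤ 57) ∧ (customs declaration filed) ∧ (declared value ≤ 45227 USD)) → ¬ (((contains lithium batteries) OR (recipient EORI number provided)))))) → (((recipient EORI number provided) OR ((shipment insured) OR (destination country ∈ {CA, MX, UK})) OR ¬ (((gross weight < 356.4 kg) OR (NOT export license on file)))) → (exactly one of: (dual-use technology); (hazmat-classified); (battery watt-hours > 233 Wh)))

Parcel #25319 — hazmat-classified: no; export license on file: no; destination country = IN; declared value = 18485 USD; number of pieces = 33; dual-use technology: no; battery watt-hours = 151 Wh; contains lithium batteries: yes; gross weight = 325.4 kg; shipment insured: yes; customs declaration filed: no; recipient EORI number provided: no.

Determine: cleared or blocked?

Blocked

Atomic conditions:
  number of pieces ≤ 57: 33 ≤ 57 is true
  customs declaration filed: no → false
  declared value ≤ 45227 USD: 18485 ≤ 45227 is true
  contains lithium batteries: yes → true
  recipient EORI number provided: no → false
  shipment insured: yes → true
  destination country ∈ {CA, MX, UK}: IN is not in the set → false
  gross weight < 356.4 kg: 325.4 < 356.4 is true
  NOT export license on file: no → true
  dual-use technology: no → false
  hazmat-classified: no → false
  battery watt-hours > 233 Wh: 151 > 233 is false
Combine:
[1.1.1.1] true AND false AND true = false
[1.1.1.2.1] true OR false = true
[1.1.1.2] NOT true = false
[1.1.1] false → false (antecedent false ⇒ implication holds) = true
[1.1] NOT true = false
[1] NOT false = true
[2.1.2] true OR false = true
[2.1.3.1] true OR true = true
[2.1.3] NOT true = false
[2.1] false OR true OR false = true
[2.2] exactly-one(false, false, false) = false
[2] true → false = false
[root] true → false = false
Overall: false → blocked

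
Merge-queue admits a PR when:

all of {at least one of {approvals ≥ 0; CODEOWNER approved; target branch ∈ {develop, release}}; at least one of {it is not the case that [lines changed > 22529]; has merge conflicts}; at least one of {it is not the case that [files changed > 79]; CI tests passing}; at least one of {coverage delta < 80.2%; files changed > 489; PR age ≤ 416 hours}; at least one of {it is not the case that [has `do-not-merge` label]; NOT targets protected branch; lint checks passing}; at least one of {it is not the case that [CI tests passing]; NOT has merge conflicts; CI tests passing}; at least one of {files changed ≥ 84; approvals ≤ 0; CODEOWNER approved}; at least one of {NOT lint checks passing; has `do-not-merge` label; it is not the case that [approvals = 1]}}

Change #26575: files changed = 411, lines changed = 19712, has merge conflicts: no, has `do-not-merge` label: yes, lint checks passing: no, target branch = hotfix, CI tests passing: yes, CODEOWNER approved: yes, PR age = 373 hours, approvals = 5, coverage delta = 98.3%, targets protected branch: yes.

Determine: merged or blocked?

Atomic conditions:
  approvals ≥ 0: 5 ≥ 0 is true
  CODEOWNER approved: yes → true
  target branch ∈ {develop, release}: hotfix is not in the set → false
  lines changed > 22529: 19712 > 22529 is false
  has merge conflicts: no → false
  files changed > 79: 411 > 79 is true
  CI tests passing: yes → true
  coverage delta < 80.2%: 98.3 < 80.2 is false
  files changed > 489: 411 > 489 is false
  PR age ≤ 416 hours: 373 ≤ 416 is true
  has `do-not-merge` label: yes → true
  NOT targets protected branch: yes → false
  lint checks passing: no → false
  NOT has merge conflicts: no → true
  files changed ≥ 84: 411 ≥ 84 is true
  approvals ≤ 0: 5 ≤ 0 is false
  NOT lint checks passing: no → true
  approvals = 1: 5 == 1 is false
Combine:
[1] true OR true OR false = true
[2.1] NOT false = true
[2] true OR false = true
[3.1] NOT true = false
[3] false OR true = true
[4] false OR false OR true = true
[5.1] NOT true = false
[5] false OR false OR false = false
[6.1] NOT true = false
[6] false OR true OR true = true
[7] true OR false OR true = true
[8.3] NOT false = true
[8] true OR true OR true = true
[root] true AND true AND true AND true AND false AND true AND true AND true = false
Overall: false → blocked

Blocked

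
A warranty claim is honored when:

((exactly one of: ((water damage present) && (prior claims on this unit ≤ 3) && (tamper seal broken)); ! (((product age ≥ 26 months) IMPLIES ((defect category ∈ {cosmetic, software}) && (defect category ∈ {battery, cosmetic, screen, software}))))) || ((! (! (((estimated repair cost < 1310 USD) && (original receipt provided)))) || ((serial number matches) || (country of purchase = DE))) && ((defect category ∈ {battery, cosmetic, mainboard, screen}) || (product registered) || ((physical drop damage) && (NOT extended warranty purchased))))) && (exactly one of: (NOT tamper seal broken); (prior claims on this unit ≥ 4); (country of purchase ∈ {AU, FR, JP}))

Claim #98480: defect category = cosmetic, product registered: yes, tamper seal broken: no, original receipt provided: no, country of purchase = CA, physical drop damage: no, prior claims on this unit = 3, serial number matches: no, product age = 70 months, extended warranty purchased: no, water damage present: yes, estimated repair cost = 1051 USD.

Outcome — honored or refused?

Refused

Atomic conditions:
  water damage present: yes → true
  prior claims on this unit ≤ 3: 3 ≤ 3 is true
  tamper seal broken: no → false
  product age ≥ 26 months: 70 ≥ 26 is true
  defect category ∈ {cosmetic, software}: cosmetic is in the set → true
  defect category ∈ {battery, cosmetic, screen, software}: cosmetic is in the set → true
  estimated repair cost < 1310 USD: 1051 < 1310 is true
  original receipt provided: no → false
  serial number matches: no → false
  country of purchase = DE: CA == DE is false
  defect category ∈ {battery, cosmetic, mainboard, screen}: cosmetic is in the set → true
  product registered: yes → true
  physical drop damage: no → false
  NOT extended warranty purchased: no → true
  NOT tamper seal broken: no → true
  prior claims on this unit ≥ 4: 3 ≥ 4 is false
  country of purchase ∈ {AU, FR, JP}: CA is not in the set → false
Combine:
[1.1.1] true AND true AND false = false
[1.1.2.1.2] true AND true = true
[1.1.2.1] true → true = true
[1.1.2] NOT true = false
[1.1] exactly-one(false, false) = false
[1.2.1.1.1.1] true AND false = false
[1.2.1.1.1] NOT false = true
[1.2.1.1] NOT true = false
[1.2.1.2] false OR false = false
[1.2.1] false OR false = false
[1.2.2.3] false AND true = false
[1.2.2] true OR true OR false = true
[1.2] false AND true = false
[1] false OR false = false
[2] exactly-one(true, false, false) = true
[root] false AND true = false
Overall: false → refused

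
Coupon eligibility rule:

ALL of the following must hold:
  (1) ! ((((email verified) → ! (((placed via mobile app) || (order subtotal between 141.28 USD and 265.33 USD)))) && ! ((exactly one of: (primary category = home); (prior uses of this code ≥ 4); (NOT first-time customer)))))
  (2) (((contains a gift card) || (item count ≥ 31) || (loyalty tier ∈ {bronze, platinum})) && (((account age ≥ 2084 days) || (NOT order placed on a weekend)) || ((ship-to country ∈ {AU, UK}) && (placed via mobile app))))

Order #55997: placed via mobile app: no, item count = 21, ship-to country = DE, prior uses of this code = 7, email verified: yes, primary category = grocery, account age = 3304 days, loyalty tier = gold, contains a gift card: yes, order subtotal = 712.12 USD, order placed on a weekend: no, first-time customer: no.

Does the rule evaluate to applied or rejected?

Rejected

Atomic conditions:
  email verified: yes → true
  placed via mobile app: no → false
  order subtotal between 141.28 USD and 265.33 USD: 712.12 in [141.28, 265.33] is false
  primary category = home: grocery == home is false
  prior uses of this code ≥ 4: 7 ≥ 4 is true
  NOT first-time customer: no → true
  contains a gift card: yes → true
  item count ≥ 31: 21 ≥ 31 is false
  loyalty tier ∈ {bronze, platinum}: gold is not in the set → false
  account age ≥ 2084 days: 3304 ≥ 2084 is true
  NOT order placed on a weekend: no → true
  ship-to country ∈ {AU, UK}: DE is not in the set → false
Combine:
[1.1.1.2.1] false OR false = false
[1.1.1.2] NOT false = true
[1.1.1] true → true = true
[1.1.2.1] exactly-one(false, true, true) = false
[1.1.2] NOT false = true
[1.1] true AND true = true
[1] NOT true = false
[2.1] true OR false OR false = true
[2.2.1] true OR true = true
[2.2.2] false AND false = false
[2.2] true OR false = true
[2] true AND true = true
[root] false AND true = false
Overall: false → rejected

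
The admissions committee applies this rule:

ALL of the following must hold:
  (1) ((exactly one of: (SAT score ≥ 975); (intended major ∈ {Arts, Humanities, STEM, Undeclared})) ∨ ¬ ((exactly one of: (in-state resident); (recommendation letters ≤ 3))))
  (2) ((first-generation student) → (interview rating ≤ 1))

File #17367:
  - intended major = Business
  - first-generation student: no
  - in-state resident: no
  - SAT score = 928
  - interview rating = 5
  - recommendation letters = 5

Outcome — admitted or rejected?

Admitted

Atomic conditions:
  SAT score ≥ 975: 928 ≥ 975 is false
  intended major ∈ {Arts, Humanities, STEM, Undeclared}: Business is not in the set → false
  in-state resident: no → false
  recommendation letters ≤ 3: 5 ≤ 3 is false
  first-generation student: no → false
  interview rating ≤ 1: 5 ≤ 1 is false
Combine:
[1.1] exactly-one(false, false) = false
[1.2.1] exactly-one(false, false) = false
[1.2] NOT false = true
[1] false OR true = true
[2] false → false (antecedent false ⇒ implication holds) = true
[root] true AND true = true
Overall: true → admitted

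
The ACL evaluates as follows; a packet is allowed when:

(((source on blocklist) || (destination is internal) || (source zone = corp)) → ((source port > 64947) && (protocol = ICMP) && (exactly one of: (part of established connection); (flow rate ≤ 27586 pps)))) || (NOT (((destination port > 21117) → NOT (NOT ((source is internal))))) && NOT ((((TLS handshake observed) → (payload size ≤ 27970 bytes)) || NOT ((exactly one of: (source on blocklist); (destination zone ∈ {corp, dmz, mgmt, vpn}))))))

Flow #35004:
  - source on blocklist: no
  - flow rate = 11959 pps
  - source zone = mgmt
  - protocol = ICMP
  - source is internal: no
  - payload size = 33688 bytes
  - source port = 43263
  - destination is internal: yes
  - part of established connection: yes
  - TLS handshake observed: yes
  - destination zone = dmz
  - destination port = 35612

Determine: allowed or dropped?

Allowed

Atomic conditions:
  source on blocklist: no → false
  destination is internal: yes → true
  source zone = corp: mgmt == corp is false
  source port > 64947: 43263 > 64947 is false
  protocol = ICMP: ICMP == ICMP is true
  part of established connection: yes → true
  flow rate ≤ 27586 pps: 11959 ≤ 27586 is true
  destination port > 21117: 35612 > 21117 is true
  source is internal: no → false
  TLS handshake observed: yes → true
  payload size ≤ 27970 bytes: 33688 ≤ 27970 is false
  destination zone ∈ {corp, dmz, mgmt, vpn}: dmz is in the set → true
Combine:
[1.1] false OR true OR false = true
[1.2.3] exactly-one(true, true) = false
[1.2] false AND true AND false = false
[1] true → false = false
[2.1.1.2.1] NOT false = true
[2.1.1.2] NOT true = false
[2.1.1] true → false = false
[2.1] NOT false = true
[2.2.1.1] true → false = false
[2.2.1.2.1] exactly-one(false, true) = true
[2.2.1.2] NOT true = false
[2.2.1] false OR false = false
[2.2] NOT false = true
[2] true AND true = true
[root] false OR true = true
Overall: true → allowed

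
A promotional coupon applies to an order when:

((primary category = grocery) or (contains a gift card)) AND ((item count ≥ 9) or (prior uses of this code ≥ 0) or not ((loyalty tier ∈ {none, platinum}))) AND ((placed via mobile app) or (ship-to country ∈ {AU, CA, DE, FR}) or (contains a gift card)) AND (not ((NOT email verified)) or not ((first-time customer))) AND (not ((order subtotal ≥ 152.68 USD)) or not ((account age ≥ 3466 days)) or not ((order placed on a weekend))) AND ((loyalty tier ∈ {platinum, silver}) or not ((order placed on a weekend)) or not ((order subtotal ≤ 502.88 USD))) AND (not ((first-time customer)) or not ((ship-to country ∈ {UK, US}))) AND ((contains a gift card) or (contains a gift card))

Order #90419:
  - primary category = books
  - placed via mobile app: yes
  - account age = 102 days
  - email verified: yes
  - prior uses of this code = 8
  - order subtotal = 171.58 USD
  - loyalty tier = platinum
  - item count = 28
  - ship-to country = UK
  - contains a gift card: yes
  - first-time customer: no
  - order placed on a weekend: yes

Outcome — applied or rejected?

Applied

Atomic conditions:
  primary category = grocery: books == grocery is false
  contains a gift card: yes → true
  item count ≥ 9: 28 ≥ 9 is true
  prior uses of this code ≥ 0: 8 ≥ 0 is true
  loyalty tier ∈ {none, platinum}: platinum is in the set → true
  placed via mobile app: yes → true
  ship-to country ∈ {AU, CA, DE, FR}: UK is not in the set → false
  NOT email verified: yes → false
  first-time customer: no → false
  order subtotal ≥ 152.68 USD: 171.58 ≥ 152.68 is true
  account age ≥ 3466 days: 102 ≥ 3466 is false
  order placed on a weekend: yes → true
  loyalty tier ∈ {platinum, silver}: platinum is in the set → true
  order subtotal ≤ 502.88 USD: 171.58 ≤ 502.88 is true
  ship-to country ∈ {UK, US}: UK is in the set → true
Combine:
[1] false OR true = true
[2.3] NOT true = false
[2] true OR true OR false = true
[3] true OR false OR true = true
[4.1] NOT false = true
[4.2] NOT false = true
[4] true OR true = true
[5.1] NOT true = false
[5.2] NOT false = true
[5.3] NOT true = false
[5] false OR true OR false = true
[6.2] NOT true = false
[6.3] NOT true = false
[6] true OR false OR false = true
[7.1] NOT false = true
[7.2] NOT true = false
[7] true OR false = true
[8] true OR true = true
[root] true AND true AND true AND true AND true AND true AND true AND true = true
Overall: true → applied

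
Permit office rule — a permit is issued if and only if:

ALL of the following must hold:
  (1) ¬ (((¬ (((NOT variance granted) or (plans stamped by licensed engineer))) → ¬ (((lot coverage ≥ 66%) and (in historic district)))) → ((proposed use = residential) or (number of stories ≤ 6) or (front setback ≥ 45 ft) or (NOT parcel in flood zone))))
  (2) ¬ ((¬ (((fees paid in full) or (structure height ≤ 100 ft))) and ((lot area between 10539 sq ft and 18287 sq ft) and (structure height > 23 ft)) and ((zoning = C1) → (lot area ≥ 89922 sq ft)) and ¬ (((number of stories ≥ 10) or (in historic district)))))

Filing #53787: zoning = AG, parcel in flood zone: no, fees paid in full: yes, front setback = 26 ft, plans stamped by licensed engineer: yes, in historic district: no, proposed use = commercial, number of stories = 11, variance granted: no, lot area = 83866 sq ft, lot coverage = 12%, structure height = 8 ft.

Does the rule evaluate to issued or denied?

Denied

Atomic conditions:
  NOT variance granted: no → true
  plans stamped by licensed engineer: yes → true
  lot coverage ≥ 66%: 12 ≥ 66 is false
  in historic district: no → false
  proposed use = residential: commercial == residential is false
  number of stories ≤ 6: 11 ≤ 6 is false
  front setback ≥ 45 ft: 26 ≥ 45 is false
  NOT parcel in flood zone: no → true
  fees paid in full: yes → true
  structure height ≤ 100 ft: 8 ≤ 100 is true
  lot area between 10539 sq ft and 18287 sq ft: 83866 in [10539, 18287] is false
  structure height > 23 ft: 8 > 23 is false
  zoning = C1: AG == C1 is false
  lot area ≥ 89922 sq ft: 83866 ≥ 89922 is false
  number of stories ≥ 10: 11 ≥ 10 is true
Combine:
[1.1.1.1.1] true OR true = true
[1.1.1.1] NOT true = false
[1.1.1.2.1] false AND false = false
[1.1.1.2] NOT false = true
[1.1.1] false → true (antecedent false ⇒ implication holds) = true
[1.1.2] false OR false OR false OR true = true
[1.1] true → true = true
[1] NOT true = false
[2.1.1.1] true OR true = true
[2.1.1] NOT true = false
[2.1.2] false AND false = false
[2.1.3] false → false (antecedent false ⇒ implication holds) = true
[2.1.4.1] true OR false = true
[2.1.4] NOT true = false
[2.1] false AND false AND true AND false = false
[2] NOT false = true
[root] false AND true = false
Overall: false → denied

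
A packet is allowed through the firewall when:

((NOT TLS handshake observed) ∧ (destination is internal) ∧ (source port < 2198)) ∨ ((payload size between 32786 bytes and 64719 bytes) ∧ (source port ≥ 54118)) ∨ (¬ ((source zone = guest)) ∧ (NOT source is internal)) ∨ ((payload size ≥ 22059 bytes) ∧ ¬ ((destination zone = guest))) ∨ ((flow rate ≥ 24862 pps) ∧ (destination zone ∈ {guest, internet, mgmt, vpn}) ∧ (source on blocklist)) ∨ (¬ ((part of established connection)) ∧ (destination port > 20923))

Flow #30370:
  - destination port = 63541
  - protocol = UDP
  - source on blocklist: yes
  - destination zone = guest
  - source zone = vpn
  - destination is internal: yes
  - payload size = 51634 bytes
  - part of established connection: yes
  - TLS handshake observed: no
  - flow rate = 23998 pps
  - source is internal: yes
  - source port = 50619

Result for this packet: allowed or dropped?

Dropped

Atomic conditions:
  NOT TLS handshake observed: no → true
  destination is internal: yes → true
  source port < 2198: 50619 < 2198 is false
  payload size between 32786 bytes and 64719 bytes: 51634 in [32786, 64719] is true
  source port ≥ 54118: 50619 ≥ 54118 is false
  source zone = guest: vpn == guest is false
  NOT source is internal: yes → false
  payload size ≥ 22059 bytes: 51634 ≥ 22059 is true
  destination zone = guest: guest == guest is true
  flow rate ≥ 24862 pps: 23998 ≥ 24862 is false
  destination zone ∈ {guest, internet, mgmt, vpn}: guest is in the set → true
  source on blocklist: yes → true
  part of established connection: yes → true
  destination port > 20923: 63541 > 20923 is true
Combine:
[1] true AND true AND false = false
[2] true AND false = false
[3.1] NOT false = true
[3] true AND false = false
[4.2] NOT true = false
[4] true AND false = false
[5] false AND true AND true = false
[6.1] NOT true = false
[6] false AND true = false
[root] false OR false OR false OR false OR false OR false = false
Overall: false → dropped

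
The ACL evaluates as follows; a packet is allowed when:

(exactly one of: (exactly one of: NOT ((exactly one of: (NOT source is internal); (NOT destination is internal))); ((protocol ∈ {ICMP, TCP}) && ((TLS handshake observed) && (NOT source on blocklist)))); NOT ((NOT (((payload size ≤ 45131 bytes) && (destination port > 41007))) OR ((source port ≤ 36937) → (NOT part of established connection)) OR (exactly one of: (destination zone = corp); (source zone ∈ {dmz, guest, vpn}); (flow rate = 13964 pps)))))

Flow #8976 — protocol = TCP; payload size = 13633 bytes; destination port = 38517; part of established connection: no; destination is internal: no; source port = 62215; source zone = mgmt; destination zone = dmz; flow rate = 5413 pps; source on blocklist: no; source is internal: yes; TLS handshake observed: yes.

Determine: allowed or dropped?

Atomic conditions:
  NOT source is internal: yes → false
  NOT destination is internal: no → true
  protocol ∈ {ICMP, TCP}: TCP is in the set → true
  TLS handshake observed: yes → true
  NOT source on blocklist: no → true
  payload size ≤ 45131 bytes: 13633 ≤ 45131 is true
  destination port > 41007: 38517 > 41007 is false
  source port ≤ 36937: 62215 ≤ 36937 is false
  NOT part of established connection: no → true
  destination zone = corp: dmz == corp is false
  source zone ∈ {dmz, guest, vpn}: mgmt is not in the set → false
  flow rate = 13964 pps: 5413 == 13964 is false
Combine:
[1.1.1] exactly-one(false, true) = true
[1.1] NOT true = false
[1.2.2] true AND true = true
[1.2] true AND true = true
[1] exactly-one(false, true) = true
[2.1.1.1] true AND false = false
[2.1.1] NOT false = true
[2.1.2] false → true (antecedent false ⇒ implication holds) = true
[2.1.3] exactly-one(false, false, false) = false
[2.1] true OR true OR false = true
[2] NOT true = false
[root] exactly-one(true, false) = true
Overall: true → allowed

Allowed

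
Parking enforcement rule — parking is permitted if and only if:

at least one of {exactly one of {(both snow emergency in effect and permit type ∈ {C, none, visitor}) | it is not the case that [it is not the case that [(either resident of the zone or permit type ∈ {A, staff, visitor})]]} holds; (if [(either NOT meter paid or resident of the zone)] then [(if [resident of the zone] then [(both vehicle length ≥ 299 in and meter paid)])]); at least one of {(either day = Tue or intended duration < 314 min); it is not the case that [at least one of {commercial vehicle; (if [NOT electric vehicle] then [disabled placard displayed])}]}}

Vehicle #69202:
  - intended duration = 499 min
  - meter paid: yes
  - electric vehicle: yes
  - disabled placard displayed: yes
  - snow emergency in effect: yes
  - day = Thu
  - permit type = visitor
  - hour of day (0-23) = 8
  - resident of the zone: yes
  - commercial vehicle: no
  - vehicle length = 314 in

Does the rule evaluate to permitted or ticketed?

Permitted

Atomic conditions:
  snow emergency in effect: yes → true
  permit type ∈ {C, none, visitor}: visitor is in the set → true
  resident of the zone: yes → true
  permit type ∈ {A, staff, visitor}: visitor is in the set → true
  NOT meter paid: yes → false
  vehicle length ≥ 299 in: 314 ≥ 299 is true
  meter paid: yes → true
  day = Tue: Thu == Tue is false
  intended duration < 314 min: 499 < 314 is false
  commercial vehicle: no → false
  NOT electric vehicle: yes → false
  disabled placard displayed: yes → true
Combine:
[1.1] true AND true = true
[1.2.1.1] true OR true = true
[1.2.1] NOT true = false
[1.2] NOT false = true
[1] exactly-one(true, true) = false
[2.1] false OR true = true
[2.2.2] true AND true = true
[2.2] true → true = true
[2] true → true = true
[3.1] false OR false = false
[3.2.1.2] false → true (antecedent false ⇒ implication holds) = true
[3.2.1] false OR true = true
[3.2] NOT true = false
[3] false OR false = false
[root] false OR true OR false = true
Overall: true → permitted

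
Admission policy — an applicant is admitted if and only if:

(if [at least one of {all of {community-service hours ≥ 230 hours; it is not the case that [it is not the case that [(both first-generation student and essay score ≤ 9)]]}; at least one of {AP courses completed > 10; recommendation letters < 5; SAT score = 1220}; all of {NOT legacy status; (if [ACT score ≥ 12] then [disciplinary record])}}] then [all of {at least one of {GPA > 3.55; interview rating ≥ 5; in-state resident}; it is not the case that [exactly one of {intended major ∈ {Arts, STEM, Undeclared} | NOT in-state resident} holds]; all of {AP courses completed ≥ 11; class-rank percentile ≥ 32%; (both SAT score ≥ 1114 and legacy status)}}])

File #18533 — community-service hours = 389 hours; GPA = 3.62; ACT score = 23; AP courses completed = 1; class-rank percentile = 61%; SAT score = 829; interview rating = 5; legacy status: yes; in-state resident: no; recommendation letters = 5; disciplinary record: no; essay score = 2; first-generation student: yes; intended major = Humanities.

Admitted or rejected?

Atomic conditions:
  community-service hours ≥ 230 hours: 389 ≥ 230 is true
  first-generation student: yes → true
  essay score ≤ 9: 2 ≤ 9 is true
  AP courses completed > 10: 1 > 10 is false
  recommendation letters < 5: 5 < 5 is false
  SAT score = 1220: 829 == 1220 is false
  NOT legacy status: yes → false
  ACT score ≥ 12: 23 ≥ 12 is true
  disciplinary record: no → false
  GPA > 3.55: 3.62 > 3.55 is true
  interview rating ≥ 5: 5 ≥ 5 is true
  in-state resident: no → false
  intended major ∈ {Arts, STEM, Undeclared}: Humanities is not in the set → false
  NOT in-state resident: no → true
  AP courses completed ≥ 11: 1 ≥ 11 is false
  class-rank percentile ≥ 32%: 61 ≥ 32 is true
  SAT score ≥ 1114: 829 ≥ 1114 is false
  legacy status: yes → true
Combine:
[1.1.2.1.1] true AND true = true
[1.1.2.1] NOT true = false
[1.1.2] NOT false = true
[1.1] true AND true = true
[1.2] false OR false OR false = false
[1.3.2] true → false = false
[1.3] false AND false = false
[1] true OR false OR false = true
[2.1] true OR true OR false = true
[2.2.1] exactly-one(false, true) = true
[2.2] NOT true = false
[2.3.3] false AND true = false
[2.3] false AND true AND false = false
[2] true AND false AND false = false
[root] true → false = false
Overall: false → rejected

Rejected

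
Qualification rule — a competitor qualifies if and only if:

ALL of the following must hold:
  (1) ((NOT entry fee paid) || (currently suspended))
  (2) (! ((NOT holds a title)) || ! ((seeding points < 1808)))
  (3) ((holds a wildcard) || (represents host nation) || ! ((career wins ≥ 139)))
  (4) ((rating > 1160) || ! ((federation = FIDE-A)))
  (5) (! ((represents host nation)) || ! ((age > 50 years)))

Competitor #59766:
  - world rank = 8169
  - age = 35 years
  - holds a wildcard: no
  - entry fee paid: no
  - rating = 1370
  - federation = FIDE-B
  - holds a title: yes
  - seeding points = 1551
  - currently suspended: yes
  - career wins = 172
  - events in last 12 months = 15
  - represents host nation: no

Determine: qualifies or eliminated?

Eliminated

Atomic conditions:
  NOT entry fee paid: no → true
  currently suspended: yes → true
  NOT holds a title: yes → false
  seeding points < 1808: 1551 < 1808 is true
  holds a wildcard: no → false
  represents host nation: no → false
  career wins ≥ 139: 172 ≥ 139 is true
  rating > 1160: 1370 > 1160 is true
  federation = FIDE-A: FIDE-B == FIDE-A is false
  age > 50 years: 35 > 50 is false
Combine:
[1] true OR true = true
[2.1] NOT false = true
[2.2] NOT true = false
[2] true OR false = true
[3.3] NOT true = false
[3] false OR false OR false = false
[4.2] NOT false = true
[4] true OR true = true
[5.1] NOT false = true
[5.2] NOT false = true
[5] true OR true = true
[root] true AND true AND false AND true AND true = false
Overall: false → eliminated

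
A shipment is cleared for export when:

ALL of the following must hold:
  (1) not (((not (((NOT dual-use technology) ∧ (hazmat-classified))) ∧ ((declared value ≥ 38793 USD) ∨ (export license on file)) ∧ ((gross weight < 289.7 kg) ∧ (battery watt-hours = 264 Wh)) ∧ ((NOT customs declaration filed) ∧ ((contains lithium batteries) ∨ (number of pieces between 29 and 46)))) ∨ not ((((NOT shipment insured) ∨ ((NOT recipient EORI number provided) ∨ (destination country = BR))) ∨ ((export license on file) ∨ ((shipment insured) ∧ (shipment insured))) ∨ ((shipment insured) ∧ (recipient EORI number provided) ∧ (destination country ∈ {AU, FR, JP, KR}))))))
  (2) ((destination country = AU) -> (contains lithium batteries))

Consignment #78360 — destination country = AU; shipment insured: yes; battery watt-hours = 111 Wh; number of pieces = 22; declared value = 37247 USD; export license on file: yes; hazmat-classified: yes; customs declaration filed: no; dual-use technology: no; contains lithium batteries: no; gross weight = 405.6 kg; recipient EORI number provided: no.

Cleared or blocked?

Atomic conditions:
  NOT dual-use technology: no → true
  hazmat-classified: yes → true
  declared value ≥ 38793 USD: 37247 ≥ 38793 is false
  export license on file: yes → true
  gross weight < 289.7 kg: 405.6 < 289.7 is false
  battery watt-hours = 264 Wh: 111 == 264 is false
  NOT customs declaration filed: no → true
  contains lithium batteries: no → false
  number of pieces between 29 and 46: 22 in [29, 46] is false
  NOT shipment insured: yes → false
  NOT recipient EORI number provided: no → true
  destination country = BR: AU == BR is false
  shipment insured: yes → true
  recipient EORI number provided: no → false
  destination country ∈ {AU, FR, JP, KR}: AU is in the set → true
  destination country = AU: AU == AU is true
Combine:
[1.1.1.1.1] true AND true = true
[1.1.1.1] NOT true = false
[1.1.1.2] false OR true = true
[1.1.1.3] false AND false = false
[1.1.1.4.2] false OR false = false
[1.1.1.4] true AND false = false
[1.1.1] false AND true AND false AND false = false
[1.1.2.1.1.2] true OR false = true
[1.1.2.1.1] false OR true = true
[1.1.2.1.2.2] true AND true = true
[1.1.2.1.2] true OR true = true
[1.1.2.1.3] true AND false AND true = false
[1.1.2.1] true OR true OR false = true
[1.1.2] NOT true = false
[1.1] false OR false = false
[1] NOT false = true
[2] true → false = false
[root] true AND false = false
Overall: false → blocked

Blocked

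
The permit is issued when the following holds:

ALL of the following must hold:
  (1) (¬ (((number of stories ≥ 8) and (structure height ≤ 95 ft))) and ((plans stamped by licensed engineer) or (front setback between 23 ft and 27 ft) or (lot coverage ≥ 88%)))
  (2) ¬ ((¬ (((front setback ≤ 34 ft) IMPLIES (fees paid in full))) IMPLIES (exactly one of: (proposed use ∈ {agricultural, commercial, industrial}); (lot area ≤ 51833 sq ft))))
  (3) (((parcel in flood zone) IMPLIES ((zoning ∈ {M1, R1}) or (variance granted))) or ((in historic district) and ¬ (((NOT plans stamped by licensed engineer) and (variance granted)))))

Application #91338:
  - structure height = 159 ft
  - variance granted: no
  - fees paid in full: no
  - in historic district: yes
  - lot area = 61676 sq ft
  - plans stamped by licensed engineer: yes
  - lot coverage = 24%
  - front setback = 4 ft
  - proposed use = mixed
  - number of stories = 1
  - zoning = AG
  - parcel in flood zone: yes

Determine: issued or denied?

Issued

Atomic conditions:
  number of stories ≥ 8: 1 ≥ 8 is false
  structure height ≤ 95 ft: 159 ≤ 95 is false
  plans stamped by licensed engineer: yes → true
  front setback between 23 ft and 27 ft: 4 in [23, 27] is false
  lot coverage ≥ 88%: 24 ≥ 88 is false
  front setback ≤ 34 ft: 4 ≤ 34 is true
  fees paid in full: no → false
  proposed use ∈ {agricultural, commercial, industrial}: mixed is not in the set → false
  lot area ≤ 51833 sq ft: 61676 ≤ 51833 is false
  parcel in flood zone: yes → true
  zoning ∈ {M1, R1}: AG is not in the set → false
  variance granted: no → false
  in historic district: yes → true
  NOT plans stamped by licensed engineer: yes → false
Combine:
[1.1.1] false AND false = false
[1.1] NOT false = true
[1.2] true OR false OR false = true
[1] true AND true = true
[2.1.1.1] true → false = false
[2.1.1] NOT false = true
[2.1.2] exactly-one(false, false) = false
[2.1] true → false = false
[2] NOT false = true
[3.1.2] false OR false = false
[3.1] true → false = false
[3.2.2.1] false AND false = false
[3.2.2] NOT false = true
[3.2] true AND true = true
[3] false OR true = true
[root] true AND true AND true = true
Overall: true → issued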